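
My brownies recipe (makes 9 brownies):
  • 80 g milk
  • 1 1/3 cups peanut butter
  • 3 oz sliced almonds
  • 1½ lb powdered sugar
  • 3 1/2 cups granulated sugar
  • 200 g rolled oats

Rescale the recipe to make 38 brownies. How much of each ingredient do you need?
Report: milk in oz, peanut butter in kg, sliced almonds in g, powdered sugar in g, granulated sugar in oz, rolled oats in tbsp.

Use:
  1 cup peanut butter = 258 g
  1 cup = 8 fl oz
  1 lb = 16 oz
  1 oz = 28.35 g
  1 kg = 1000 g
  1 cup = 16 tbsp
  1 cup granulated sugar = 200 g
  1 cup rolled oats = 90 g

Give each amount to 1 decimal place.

milk: 11.9 oz; peanut butter: 1.5 kg; sliced almonds: 359.1 g; powdered sugar: 2872.8 g; granulated sugar: 104.3 oz; rolled oats: 150.1 tbsp

Scaling factor: 38/9.
milk: 80 g × 38/9 ÷ 28.35 g/oz ≈ 11.9 oz
peanut butter: 4/3 cup × 38/9 × 258 g/cup ÷ 1000 g/kg ≈ 1.5 kg
sliced almonds: 3 oz × 38/9 × 28.35 g/oz = 359.1 g
powdered sugar: 1.5 lb × 38/9 × 16 oz/lb × 28.35 g/oz = 2872.8 g
granulated sugar: 3.5 cup × 38/9 × 200 g/cup ÷ 28.35 g/oz ≈ 104.3 oz
rolled oats: 200 g × 38/9 ÷ 90 g/cup × 16 tbsp/cup ≈ 150.1 tbsp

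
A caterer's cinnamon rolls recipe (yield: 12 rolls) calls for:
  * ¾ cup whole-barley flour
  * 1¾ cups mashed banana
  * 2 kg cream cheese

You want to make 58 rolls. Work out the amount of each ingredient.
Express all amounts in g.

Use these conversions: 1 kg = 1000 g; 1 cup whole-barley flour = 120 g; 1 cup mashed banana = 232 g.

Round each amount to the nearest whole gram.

whole-barley flour: 435 g; mashed banana: 1962 g; cream cheese: 9667 g

Scaling factor: 58/12 = 29/6.
whole-barley flour: 0.75 cup × 29/6 × 120 g/cup = 435 g
mashed banana: 1.75 cup × 29/6 × 232 g/cup ≈ 1962 g
cream cheese: 2 kg × 29/6 × 1000 g/kg ≈ 9667 g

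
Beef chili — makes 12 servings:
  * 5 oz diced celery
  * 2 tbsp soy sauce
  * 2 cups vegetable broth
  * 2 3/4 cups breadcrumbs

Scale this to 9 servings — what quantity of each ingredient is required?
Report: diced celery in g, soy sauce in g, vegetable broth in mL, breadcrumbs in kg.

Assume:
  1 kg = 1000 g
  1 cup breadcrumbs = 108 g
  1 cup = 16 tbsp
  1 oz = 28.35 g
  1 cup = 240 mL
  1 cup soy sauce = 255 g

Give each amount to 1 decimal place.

diced celery: 106.3 g; soy sauce: 23.9 g; vegetable broth: 360.0 mL; breadcrumbs: 0.2 kg

Scaling factor: 9/12 = 3/4 = 0.75.
diced celery: 5 oz × 3/4 × 28.35 g/oz ≈ 106.3 g
soy sauce: 2 tbsp × 3/4 ÷ 16 tbsp/cup × 255 g/cup ≈ 23.9 g
vegetable broth: 2 cup × 3/4 × 240 mL/cup = 360.0 mL
breadcrumbs: 2.75 cup × 3/4 × 108 g/cup ÷ 1000 g/kg ≈ 0.2 kg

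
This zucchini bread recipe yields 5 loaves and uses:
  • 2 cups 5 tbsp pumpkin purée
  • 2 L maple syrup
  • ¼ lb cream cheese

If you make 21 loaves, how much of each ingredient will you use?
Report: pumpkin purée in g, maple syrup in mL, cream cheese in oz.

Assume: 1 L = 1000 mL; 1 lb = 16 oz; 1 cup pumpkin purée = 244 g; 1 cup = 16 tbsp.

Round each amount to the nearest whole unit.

pumpkin purée: 2370 g; maple syrup: 8400 mL; cream cheese: 17 oz

Scaling factor: 21/5 = 4.2.
pumpkin purée: (2 cup + 5 tbsp = 2.3125 cup) × 21/5 × 244 g/cup ≈ 2370 g
maple syrup: 2 L × 21/5 × 1000 mL/L = 8400 mL
cream cheese: 0.25 lb × 21/5 × 16 oz/lb ≈ 17 oz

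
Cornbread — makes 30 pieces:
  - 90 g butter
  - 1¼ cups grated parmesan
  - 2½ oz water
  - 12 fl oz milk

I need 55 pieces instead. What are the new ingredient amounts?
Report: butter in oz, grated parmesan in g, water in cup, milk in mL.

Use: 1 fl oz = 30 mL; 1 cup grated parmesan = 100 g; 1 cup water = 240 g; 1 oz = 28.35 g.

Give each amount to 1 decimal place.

butter: 5.8 oz; grated parmesan: 229.2 g; water: 0.5 cup; milk: 660.0 mL

Scaling factor: 55/30 = 11/6.
butter: 90 g × 11/6 ÷ 28.35 g/oz ≈ 5.8 oz
grated parmesan: 1.25 cup × 11/6 × 100 g/cup ≈ 229.2 g
water: 2.5 oz × 11/6 × 28.35 g/oz ÷ 240 g/cup ≈ 0.5 cup
milk: 12 fl oz × 11/6 × 30 mL/fl oz = 660.0 mL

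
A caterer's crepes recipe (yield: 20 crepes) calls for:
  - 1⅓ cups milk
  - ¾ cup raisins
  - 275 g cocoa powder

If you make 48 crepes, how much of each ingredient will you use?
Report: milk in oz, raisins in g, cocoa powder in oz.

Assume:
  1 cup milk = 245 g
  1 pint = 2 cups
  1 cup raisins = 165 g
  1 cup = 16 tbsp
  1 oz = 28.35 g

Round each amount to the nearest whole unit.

Scaling factor: 48/20 = 12/5 = 2.4.
milk: 4/3 cup × 12/5 × 245 g/cup ÷ 28.35 g/oz ≈ 28 oz
raisins: 0.75 cup × 12/5 × 165 g/cup = 297 g
cocoa powder: 275 g × 12/5 ÷ 28.35 g/oz ≈ 23 oz

milk: 28 oz; raisins: 297 g; cocoa powder: 23 oz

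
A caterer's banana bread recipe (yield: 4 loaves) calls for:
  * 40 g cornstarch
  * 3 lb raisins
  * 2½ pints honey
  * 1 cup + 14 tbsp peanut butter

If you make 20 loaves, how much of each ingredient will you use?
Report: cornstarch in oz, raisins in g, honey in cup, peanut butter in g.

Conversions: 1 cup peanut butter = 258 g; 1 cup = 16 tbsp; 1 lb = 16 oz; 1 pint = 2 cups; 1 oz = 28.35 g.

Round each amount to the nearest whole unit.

Scaling factor: 20/4 = 5.
cornstarch: 40 g × 5 ÷ 28.35 g/oz ≈ 7 oz
raisins: 3 lb × 5 × 16 oz/lb × 28.35 g/oz = 6804 g
honey: 2.5 pint × 5 × 2 cup/pint = 25 cup
peanut butter: (1 cup + 14 tbsp = 1.875 cup) × 5 × 258 g/cup ≈ 2419 g

cornstarch: 7 oz; raisins: 6804 g; honey: 25 cup; peanut butter: 2419 g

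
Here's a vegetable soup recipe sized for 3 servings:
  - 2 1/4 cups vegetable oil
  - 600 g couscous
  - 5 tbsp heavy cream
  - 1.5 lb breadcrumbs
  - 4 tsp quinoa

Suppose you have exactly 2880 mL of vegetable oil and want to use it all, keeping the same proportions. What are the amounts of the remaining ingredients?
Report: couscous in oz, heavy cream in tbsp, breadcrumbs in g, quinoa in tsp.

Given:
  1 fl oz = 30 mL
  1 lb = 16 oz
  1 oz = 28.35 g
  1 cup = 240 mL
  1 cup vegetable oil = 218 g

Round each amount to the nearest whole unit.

couscous: 113 oz; heavy cream: 27 tbsp; breadcrumbs: 3629 g; quinoa: 21 tsp

The original recipe has 540 mL of vegetable oil, so the scaling factor is 2880 ÷ 540 = 16/3.
couscous: 600 g × 16/3 ÷ 28.35 g/oz ≈ 113 oz
heavy cream: 5 tbsp × 16/3 ≈ 27 tbsp
breadcrumbs: 1.5 lb × 16/3 × 16 oz/lb × 28.35 g/oz ≈ 3629 g
quinoa: 4 tsp × 16/3 ≈ 21 tsp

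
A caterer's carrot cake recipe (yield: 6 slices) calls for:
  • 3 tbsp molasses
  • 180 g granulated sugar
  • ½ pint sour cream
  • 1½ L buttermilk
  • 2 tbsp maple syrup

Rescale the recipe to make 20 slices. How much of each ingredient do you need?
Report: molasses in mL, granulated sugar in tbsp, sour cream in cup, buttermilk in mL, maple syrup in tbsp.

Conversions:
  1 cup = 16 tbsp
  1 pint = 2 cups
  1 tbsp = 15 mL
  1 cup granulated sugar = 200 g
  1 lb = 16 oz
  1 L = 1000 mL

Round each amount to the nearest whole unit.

Scaling factor: 20/6 = 10/3.
molasses: 3 tbsp × 10/3 × 15 mL/tbsp = 150 mL
granulated sugar: 180 g × 10/3 ÷ 200 g/cup × 16 tbsp/cup = 48 tbsp
sour cream: 0.5 pint × 10/3 × 2 cup/pint ≈ 3 cup
buttermilk: 1.5 L × 10/3 × 1000 mL/L = 5000 mL
maple syrup: 2 tbsp × 10/3 ≈ 7 tbsp

molasses: 150 mL; granulated sugar: 48 tbsp; sour cream: 3 cup; buttermilk: 5000 mL; maple syrup: 7 tbsp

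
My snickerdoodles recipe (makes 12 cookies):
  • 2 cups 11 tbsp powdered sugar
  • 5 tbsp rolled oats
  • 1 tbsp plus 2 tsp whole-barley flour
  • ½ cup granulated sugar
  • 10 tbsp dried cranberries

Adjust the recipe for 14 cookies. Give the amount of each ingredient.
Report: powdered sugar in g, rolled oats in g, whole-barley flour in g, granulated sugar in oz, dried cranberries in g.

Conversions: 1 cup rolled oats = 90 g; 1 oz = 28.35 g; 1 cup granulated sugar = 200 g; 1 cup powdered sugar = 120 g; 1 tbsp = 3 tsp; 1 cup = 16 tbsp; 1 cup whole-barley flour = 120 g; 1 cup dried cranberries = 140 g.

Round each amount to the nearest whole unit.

Scaling factor: 14/12 = 7/6.
powdered sugar: (2 cup + 11 tbsp = 2.6875 cup) × 7/6 × 120 g/cup ≈ 376 g
rolled oats: 5 tbsp × 7/6 ÷ 16 tbsp/cup × 90 g/cup ≈ 33 g
whole-barley flour: (1 tbsp + 2 tsp = 5/3 tbsp) × 7/6 ÷ 16 tbsp/cup × 120 g/cup ≈ 15 g
granulated sugar: 0.5 cup × 7/6 × 200 g/cup ÷ 28.35 g/oz ≈ 4 oz
dried cranberries: 10 tbsp × 7/6 ÷ 16 tbsp/cup × 140 g/cup ≈ 102 g

powdered sugar: 376 g; rolled oats: 33 g; whole-barley flour: 15 g; granulated sugar: 4 oz; dried cranberries: 102 g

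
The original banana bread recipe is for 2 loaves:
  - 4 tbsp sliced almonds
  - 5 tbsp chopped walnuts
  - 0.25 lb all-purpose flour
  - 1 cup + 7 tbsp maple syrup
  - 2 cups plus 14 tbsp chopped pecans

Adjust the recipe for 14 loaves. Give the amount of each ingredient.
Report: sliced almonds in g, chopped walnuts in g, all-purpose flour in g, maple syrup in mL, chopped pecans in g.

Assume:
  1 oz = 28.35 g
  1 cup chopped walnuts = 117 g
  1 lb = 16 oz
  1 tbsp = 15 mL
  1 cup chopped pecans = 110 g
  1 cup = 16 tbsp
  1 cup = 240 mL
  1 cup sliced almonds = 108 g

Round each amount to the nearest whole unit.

sliced almonds: 189 g; chopped walnuts: 256 g; all-purpose flour: 794 g; maple syrup: 2415 mL; chopped pecans: 2214 g

Scaling factor: 14/2 = 7.
sliced almonds: 4 tbsp × 7 ÷ 16 tbsp/cup × 108 g/cup = 189 g
chopped walnuts: 5 tbsp × 7 ÷ 16 tbsp/cup × 117 g/cup ≈ 256 g
all-purpose flour: 0.25 lb × 7 × 16 oz/lb × 28.35 g/oz ≈ 794 g
maple syrup: (1 cup + 7 tbsp = 1.4375 cup) × 7 × 240 mL/cup = 2415 mL
chopped pecans: (2 cup + 14 tbsp = 2.875 cup) × 7 × 110 g/cup ≈ 2214 g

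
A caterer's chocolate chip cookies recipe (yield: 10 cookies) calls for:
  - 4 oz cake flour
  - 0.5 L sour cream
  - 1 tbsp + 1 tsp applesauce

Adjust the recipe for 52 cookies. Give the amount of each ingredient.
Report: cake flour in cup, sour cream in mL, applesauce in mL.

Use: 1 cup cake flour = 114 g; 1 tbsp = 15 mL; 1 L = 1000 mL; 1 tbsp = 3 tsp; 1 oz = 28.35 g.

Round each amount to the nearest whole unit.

Scaling factor: 52/10 = 26/5 = 5.2.
cake flour: 4 oz × 26/5 × 28.35 g/oz ÷ 114 g/cup ≈ 5 cup
sour cream: 0.5 L × 26/5 × 1000 mL/L = 2600 mL
applesauce: (1 tbsp + 1 tsp = 4/3 tbsp) × 26/5 × 15 mL/tbsp = 104 mL

cake flour: 5 cup; sour cream: 2600 mL; applesauce: 104 mL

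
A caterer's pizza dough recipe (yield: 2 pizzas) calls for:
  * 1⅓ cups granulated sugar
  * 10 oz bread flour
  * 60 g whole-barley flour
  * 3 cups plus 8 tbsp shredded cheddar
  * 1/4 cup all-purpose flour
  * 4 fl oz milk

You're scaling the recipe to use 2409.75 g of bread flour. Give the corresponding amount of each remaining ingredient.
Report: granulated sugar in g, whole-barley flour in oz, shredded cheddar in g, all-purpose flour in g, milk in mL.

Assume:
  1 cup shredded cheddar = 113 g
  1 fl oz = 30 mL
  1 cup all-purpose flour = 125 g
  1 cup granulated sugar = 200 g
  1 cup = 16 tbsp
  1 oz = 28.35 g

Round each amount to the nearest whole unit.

granulated sugar: 2267 g; whole-barley flour: 18 oz; shredded cheddar: 3362 g; all-purpose flour: 266 g; milk: 1020 mL

The original recipe has 283.5 g of bread flour, so the scaling factor is 2409.75 ÷ 283.5 = 17/2 = 8.5.
granulated sugar: 4/3 cup × 17/2 × 200 g/cup ≈ 2267 g
whole-barley flour: 60 g × 17/2 ÷ 28.35 g/oz ≈ 18 oz
shredded cheddar: (3 cup + 8 tbsp = 3.5 cup) × 17/2 × 113 g/cup ≈ 3362 g
all-purpose flour: 0.25 cup × 17/2 × 125 g/cup ≈ 266 g
milk: 4 fl oz × 17/2 × 30 mL/fl oz = 1020 mL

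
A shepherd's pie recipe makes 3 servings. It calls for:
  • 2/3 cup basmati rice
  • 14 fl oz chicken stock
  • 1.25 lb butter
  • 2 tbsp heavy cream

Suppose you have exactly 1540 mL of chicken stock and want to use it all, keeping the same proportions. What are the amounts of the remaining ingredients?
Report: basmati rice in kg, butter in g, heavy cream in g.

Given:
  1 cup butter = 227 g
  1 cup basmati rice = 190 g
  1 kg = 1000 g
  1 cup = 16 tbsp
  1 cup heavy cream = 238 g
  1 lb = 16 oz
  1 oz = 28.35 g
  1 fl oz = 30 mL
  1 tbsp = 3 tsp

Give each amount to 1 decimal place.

The original recipe has 420 mL of chicken stock, so the scaling factor is 1540 ÷ 420 = 11/3.
basmati rice: 2/3 cup × 11/3 × 190 g/cup ÷ 1000 g/kg ≈ 0.5 kg
butter: 1.25 lb × 11/3 × 16 oz/lb × 28.35 g/oz = 2079.0 g
heavy cream: 2 tbsp × 11/3 ÷ 16 tbsp/cup × 238 g/cup ≈ 109.1 g

basmati rice: 0.5 kg; butter: 2079.0 g; heavy cream: 109.1 g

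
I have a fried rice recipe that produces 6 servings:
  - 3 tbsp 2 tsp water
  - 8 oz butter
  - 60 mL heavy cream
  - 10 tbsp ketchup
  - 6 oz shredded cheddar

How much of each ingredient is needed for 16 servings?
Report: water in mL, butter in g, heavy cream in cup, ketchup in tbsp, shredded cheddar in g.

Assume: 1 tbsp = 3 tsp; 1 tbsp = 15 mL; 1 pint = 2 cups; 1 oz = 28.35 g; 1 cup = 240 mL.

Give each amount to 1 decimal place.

Scaling factor: 16/6 = 8/3.
water: (3 tbsp + 2 tsp = 11/3 tbsp) × 8/3 × 15 mL/tbsp ≈ 146.7 mL
butter: 8 oz × 8/3 × 28.35 g/oz = 604.8 g
heavy cream: 60 mL × 8/3 ÷ 240 mL/cup ≈ 0.7 cup
ketchup: 10 tbsp × 8/3 ≈ 26.7 tbsp
shredded cheddar: 6 oz × 8/3 × 28.35 g/oz = 453.6 g

water: 146.7 mL; butter: 604.8 g; heavy cream: 0.7 cup; ketchup: 26.7 tbsp; shredded cheddar: 453.6 g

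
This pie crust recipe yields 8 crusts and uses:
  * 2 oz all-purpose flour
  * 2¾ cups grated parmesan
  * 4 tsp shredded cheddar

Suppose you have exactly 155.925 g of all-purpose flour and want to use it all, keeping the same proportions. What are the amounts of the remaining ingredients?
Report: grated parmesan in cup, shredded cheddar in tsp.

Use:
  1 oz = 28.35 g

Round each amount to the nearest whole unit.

The original recipe has 56.7 g of all-purpose flour, so the scaling factor is 155.925 ÷ 56.7 = 11/4 = 2.75.
grated parmesan: 2.75 cup × 11/4 ≈ 8 cup
shredded cheddar: 4 tsp × 11/4 = 11 tsp

grated parmesan: 8 cup; shredded cheddar: 11 tsp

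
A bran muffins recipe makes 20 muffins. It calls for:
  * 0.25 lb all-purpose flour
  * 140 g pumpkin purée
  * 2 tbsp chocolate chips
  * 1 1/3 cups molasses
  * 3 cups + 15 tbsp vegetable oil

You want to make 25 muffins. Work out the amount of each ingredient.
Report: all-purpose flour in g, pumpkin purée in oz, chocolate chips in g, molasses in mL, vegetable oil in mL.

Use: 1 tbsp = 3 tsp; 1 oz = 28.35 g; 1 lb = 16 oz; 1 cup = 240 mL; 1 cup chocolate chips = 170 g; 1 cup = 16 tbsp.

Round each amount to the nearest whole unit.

Scaling factor: 25/20 = 5/4 = 1.25.
all-purpose flour: 0.25 lb × 5/4 × 16 oz/lb × 28.35 g/oz ≈ 142 g
pumpkin purée: 140 g × 5/4 ÷ 28.35 g/oz ≈ 6 oz
chocolate chips: 2 tbsp × 5/4 ÷ 16 tbsp/cup × 170 g/cup ≈ 27 g
molasses: 4/3 cup × 5/4 × 240 mL/cup = 400 mL
vegetable oil: (3 cup + 15 tbsp = 3.9375 cup) × 5/4 × 240 mL/cup ≈ 1181 mL

all-purpose flour: 142 g; pumpkin purée: 6 oz; chocolate chips: 27 g; molasses: 400 mL; vegetable oil: 1181 mL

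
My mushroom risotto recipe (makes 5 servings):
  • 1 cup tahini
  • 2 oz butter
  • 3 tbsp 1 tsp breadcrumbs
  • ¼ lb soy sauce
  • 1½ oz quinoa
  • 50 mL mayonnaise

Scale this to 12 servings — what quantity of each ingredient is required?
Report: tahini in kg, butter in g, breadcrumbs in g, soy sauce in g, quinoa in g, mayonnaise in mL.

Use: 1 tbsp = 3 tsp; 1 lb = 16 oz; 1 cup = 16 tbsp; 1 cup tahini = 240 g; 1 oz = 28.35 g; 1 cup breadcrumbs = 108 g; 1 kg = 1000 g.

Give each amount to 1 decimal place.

tahini: 0.6 kg; butter: 136.1 g; breadcrumbs: 54.0 g; soy sauce: 272.2 g; quinoa: 102.1 g; mayonnaise: 120.0 mL

Scaling factor: 12/5 = 2.4.
tahini: 1 cup × 12/5 × 240 g/cup ÷ 1000 g/kg ≈ 0.6 kg
butter: 2 oz × 12/5 × 28.35 g/oz ≈ 136.1 g
breadcrumbs: (3 tbsp + 1 tsp = 10/3 tbsp) × 12/5 ÷ 16 tbsp/cup × 108 g/cup = 54.0 g
soy sauce: 0.25 lb × 12/5 × 16 oz/lb × 28.35 g/oz ≈ 272.2 g
quinoa: 1.5 oz × 12/5 × 28.35 g/oz ≈ 102.1 g
mayonnaise: 50 mL × 12/5 = 120.0 mL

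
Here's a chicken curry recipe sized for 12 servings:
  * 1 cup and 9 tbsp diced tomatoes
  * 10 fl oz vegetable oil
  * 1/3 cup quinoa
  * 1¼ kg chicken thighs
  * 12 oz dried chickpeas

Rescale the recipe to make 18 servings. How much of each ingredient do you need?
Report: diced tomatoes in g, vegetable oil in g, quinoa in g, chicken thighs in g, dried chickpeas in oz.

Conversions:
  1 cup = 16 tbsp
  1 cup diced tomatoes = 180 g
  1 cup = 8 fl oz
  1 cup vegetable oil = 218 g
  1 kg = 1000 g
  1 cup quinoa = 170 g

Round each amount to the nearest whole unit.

diced tomatoes: 422 g; vegetable oil: 409 g; quinoa: 85 g; chicken thighs: 1875 g; dried chickpeas: 18 oz

Scaling factor: 18/12 = 3/2 = 1.5.
diced tomatoes: (1 cup + 9 tbsp = 1.5625 cup) × 3/2 × 180 g/cup ≈ 422 g
vegetable oil: 10 fl oz × 3/2 ÷ 8 fl oz/cup × 218 g/cup ≈ 409 g
quinoa: 1/3 cup × 3/2 × 170 g/cup = 85 g
chicken thighs: 1.25 kg × 3/2 × 1000 g/kg = 1875 g
dried chickpeas: 12 oz × 3/2 = 18 oz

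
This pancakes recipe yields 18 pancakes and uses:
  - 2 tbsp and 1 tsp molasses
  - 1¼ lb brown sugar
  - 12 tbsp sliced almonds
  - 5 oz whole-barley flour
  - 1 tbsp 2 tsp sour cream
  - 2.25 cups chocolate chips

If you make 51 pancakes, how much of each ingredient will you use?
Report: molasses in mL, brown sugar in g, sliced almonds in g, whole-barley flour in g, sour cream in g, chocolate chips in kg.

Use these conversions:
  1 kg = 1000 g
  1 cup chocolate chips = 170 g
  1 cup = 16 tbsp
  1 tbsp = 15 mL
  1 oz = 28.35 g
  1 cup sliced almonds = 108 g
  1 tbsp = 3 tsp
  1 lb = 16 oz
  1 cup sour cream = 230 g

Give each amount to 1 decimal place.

molasses: 99.2 mL; brown sugar: 1606.5 g; sliced almonds: 229.5 g; whole-barley flour: 401.6 g; sour cream: 67.9 g; chocolate chips: 1.1 kg

Scaling factor: 51/18 = 17/6.
molasses: (2 tbsp + 1 tsp = 7/3 tbsp) × 17/6 × 15 mL/tbsp ≈ 99.2 mL
brown sugar: 1.25 lb × 17/6 × 16 oz/lb × 28.35 g/oz = 1606.5 g
sliced almonds: 12 tbsp × 17/6 ÷ 16 tbsp/cup × 108 g/cup = 229.5 g
whole-barley flour: 5 oz × 17/6 × 28.35 g/oz ≈ 401.6 g
sour cream: (1 tbsp + 2 tsp = 5/3 tbsp) × 17/6 ÷ 16 tbsp/cup × 230 g/cup ≈ 67.9 g
chocolate chips: 2.25 cup × 17/6 × 170 g/cup ÷ 1000 g/kg ≈ 1.1 kg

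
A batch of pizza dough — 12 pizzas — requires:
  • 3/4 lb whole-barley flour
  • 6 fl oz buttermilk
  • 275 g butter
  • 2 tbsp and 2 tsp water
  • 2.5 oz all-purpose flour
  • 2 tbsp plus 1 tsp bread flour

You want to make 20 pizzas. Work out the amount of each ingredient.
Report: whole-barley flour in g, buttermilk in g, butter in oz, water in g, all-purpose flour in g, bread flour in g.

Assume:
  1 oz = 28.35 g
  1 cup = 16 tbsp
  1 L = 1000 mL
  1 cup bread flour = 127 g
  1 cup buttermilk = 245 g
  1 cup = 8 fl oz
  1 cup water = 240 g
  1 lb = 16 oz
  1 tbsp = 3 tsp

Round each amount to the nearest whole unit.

Scaling factor: 20/12 = 5/3.
whole-barley flour: 0.75 lb × 5/3 × 16 oz/lb × 28.35 g/oz = 567 g
buttermilk: 6 fl oz × 5/3 ÷ 8 fl oz/cup × 245 g/cup ≈ 306 g
butter: 275 g × 5/3 ÷ 28.35 g/oz ≈ 16 oz
water: (2 tbsp + 2 tsp = 8/3 tbsp) × 5/3 ÷ 16 tbsp/cup × 240 g/cup ≈ 67 g
all-purpose flour: 2.5 oz × 5/3 × 28.35 g/oz ≈ 118 g
bread flour: (2 tbsp + 1 tsp = 7/3 tbsp) × 5/3 ÷ 16 tbsp/cup × 127 g/cup ≈ 31 g

whole-barley flour: 567 g; buttermilk: 306 g; butter: 16 oz; water: 67 g; all-purpose flour: 118 g; bread flour: 31 g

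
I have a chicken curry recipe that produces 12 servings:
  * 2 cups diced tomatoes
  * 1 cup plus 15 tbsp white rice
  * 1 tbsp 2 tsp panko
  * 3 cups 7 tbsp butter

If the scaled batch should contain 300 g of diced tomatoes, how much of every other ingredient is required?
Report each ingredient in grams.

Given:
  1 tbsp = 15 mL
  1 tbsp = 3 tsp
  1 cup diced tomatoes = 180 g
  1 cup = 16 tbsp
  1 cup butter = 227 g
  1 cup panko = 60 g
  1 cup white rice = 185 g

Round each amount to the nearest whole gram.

white rice: 299 g; panko: 5 g; butter: 650 g

The original recipe has 360 g of diced tomatoes, so the scaling factor is 300 ÷ 360 = 5/6.
white rice: (1 cup + 15 tbsp = 1.9375 cup) × 5/6 × 185 g/cup ≈ 299 g
panko: (1 tbsp + 2 tsp = 5/3 tbsp) × 5/6 ÷ 16 tbsp/cup × 60 g/cup ≈ 5 g
butter: (3 cup + 7 tbsp = 3.4375 cup) × 5/6 × 227 g/cup ≈ 650 g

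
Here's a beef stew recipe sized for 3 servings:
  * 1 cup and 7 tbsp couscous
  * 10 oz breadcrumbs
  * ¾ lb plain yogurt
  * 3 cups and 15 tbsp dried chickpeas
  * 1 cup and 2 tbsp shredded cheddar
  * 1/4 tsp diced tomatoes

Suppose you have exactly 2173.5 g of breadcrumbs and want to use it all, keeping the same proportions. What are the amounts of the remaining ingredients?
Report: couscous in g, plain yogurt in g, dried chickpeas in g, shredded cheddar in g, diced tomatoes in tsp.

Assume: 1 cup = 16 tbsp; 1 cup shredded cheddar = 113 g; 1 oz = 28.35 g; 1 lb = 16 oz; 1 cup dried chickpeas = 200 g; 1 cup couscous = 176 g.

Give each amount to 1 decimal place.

The original recipe has 283.5 g of breadcrumbs, so the scaling factor is 2173.5 ÷ 283.5 = 23/3.
couscous: (1 cup + 7 tbsp = 1.4375 cup) × 23/3 × 176 g/cup ≈ 1939.7 g
plain yogurt: 0.75 lb × 23/3 × 16 oz/lb × 28.35 g/oz = 2608.2 g
dried chickpeas: (3 cup + 15 tbsp = 3.9375 cup) × 23/3 × 200 g/cup = 6037.5 g
shredded cheddar: (1 cup + 2 tbsp = 1.125 cup) × 23/3 × 113 g/cup ≈ 974.6 g
diced tomatoes: 0.25 tsp × 23/3 ≈ 1.9 tsp

couscous: 1939.7 g; plain yogurt: 2608.2 g; dried chickpeas: 6037.5 g; shredded cheddar: 974.6 g; diced tomatoes: 1.9 tsp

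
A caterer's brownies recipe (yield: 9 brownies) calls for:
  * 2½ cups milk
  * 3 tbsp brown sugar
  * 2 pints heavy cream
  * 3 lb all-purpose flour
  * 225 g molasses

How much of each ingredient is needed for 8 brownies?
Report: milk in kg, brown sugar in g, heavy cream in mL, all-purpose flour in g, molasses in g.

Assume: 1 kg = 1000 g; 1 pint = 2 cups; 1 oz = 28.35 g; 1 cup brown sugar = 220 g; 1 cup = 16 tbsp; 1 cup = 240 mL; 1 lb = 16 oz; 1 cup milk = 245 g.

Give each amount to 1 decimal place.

milk: 0.5 kg; brown sugar: 36.7 g; heavy cream: 853.3 mL; all-purpose flour: 1209.6 g; molasses: 200.0 g

Scaling factor: 8/9.
milk: 2.5 cup × 8/9 × 245 g/cup ÷ 1000 g/kg ≈ 0.5 kg
brown sugar: 3 tbsp × 8/9 ÷ 16 tbsp/cup × 220 g/cup ≈ 36.7 g
heavy cream: 2 pint × 8/9 × 2 cup/pint × 240 mL/cup ≈ 853.3 mL
all-purpose flour: 3 lb × 8/9 × 16 oz/lb × 28.35 g/oz = 1209.6 g
molasses: 225 g × 8/9 = 200.0 g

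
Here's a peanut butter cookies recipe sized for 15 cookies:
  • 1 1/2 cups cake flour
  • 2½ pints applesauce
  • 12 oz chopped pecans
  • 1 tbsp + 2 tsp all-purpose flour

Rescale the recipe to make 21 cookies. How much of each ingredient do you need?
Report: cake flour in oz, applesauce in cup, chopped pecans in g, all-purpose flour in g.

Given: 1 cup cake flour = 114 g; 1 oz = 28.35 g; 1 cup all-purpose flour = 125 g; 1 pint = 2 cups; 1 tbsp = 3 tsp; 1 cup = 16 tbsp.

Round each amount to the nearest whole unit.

cake flour: 8 oz; applesauce: 7 cup; chopped pecans: 476 g; all-purpose flour: 18 g

Scaling factor: 21/15 = 7/5 = 1.4.
cake flour: 1.5 cup × 7/5 × 114 g/cup ÷ 28.35 g/oz ≈ 8 oz
applesauce: 2.5 pint × 7/5 × 2 cup/pint = 7 cup
chopped pecans: 12 oz × 7/5 × 28.35 g/oz ≈ 476 g
all-purpose flour: (1 tbsp + 2 tsp = 5/3 tbsp) × 7/5 ÷ 16 tbsp/cup × 125 g/cup ≈ 18 g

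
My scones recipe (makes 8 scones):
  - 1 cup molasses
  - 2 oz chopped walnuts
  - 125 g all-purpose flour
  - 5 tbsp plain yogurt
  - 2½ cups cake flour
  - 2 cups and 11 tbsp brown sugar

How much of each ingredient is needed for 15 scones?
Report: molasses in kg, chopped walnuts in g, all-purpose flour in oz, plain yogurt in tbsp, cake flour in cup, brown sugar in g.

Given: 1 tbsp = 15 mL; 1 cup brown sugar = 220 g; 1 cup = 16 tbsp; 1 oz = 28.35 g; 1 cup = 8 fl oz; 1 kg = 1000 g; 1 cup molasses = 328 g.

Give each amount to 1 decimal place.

molasses: 0.6 kg; chopped walnuts: 106.3 g; all-purpose flour: 8.3 oz; plain yogurt: 9.4 tbsp; cake flour: 4.7 cup; brown sugar: 1108.6 g

Scaling factor: 15/8 = 1.875.
molasses: 1 cup × 15/8 × 328 g/cup ÷ 1000 g/kg ≈ 0.6 kg
chopped walnuts: 2 oz × 15/8 × 28.35 g/oz ≈ 106.3 g
all-purpose flour: 125 g × 15/8 ÷ 28.35 g/oz ≈ 8.3 oz
plain yogurt: 5 tbsp × 15/8 ≈ 9.4 tbsp
cake flour: 2.5 cup × 15/8 ≈ 4.7 cup
brown sugar: (2 cup + 11 tbsp = 2.6875 cup) × 15/8 × 220 g/cup ≈ 1108.6 g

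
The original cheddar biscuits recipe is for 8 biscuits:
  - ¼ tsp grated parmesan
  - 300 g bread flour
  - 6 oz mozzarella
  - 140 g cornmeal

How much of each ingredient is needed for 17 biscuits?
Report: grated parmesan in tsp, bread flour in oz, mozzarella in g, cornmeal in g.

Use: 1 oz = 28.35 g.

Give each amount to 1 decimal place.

grated parmesan: 0.5 tsp; bread flour: 22.5 oz; mozzarella: 361.5 g; cornmeal: 297.5 g

Scaling factor: 17/8 = 2.125.
grated parmesan: 0.25 tsp × 17/8 ≈ 0.5 tsp
bread flour: 300 g × 17/8 ÷ 28.35 g/oz ≈ 22.5 oz
mozzarella: 6 oz × 17/8 × 28.35 g/oz ≈ 361.5 g
cornmeal: 140 g × 17/8 = 297.5 g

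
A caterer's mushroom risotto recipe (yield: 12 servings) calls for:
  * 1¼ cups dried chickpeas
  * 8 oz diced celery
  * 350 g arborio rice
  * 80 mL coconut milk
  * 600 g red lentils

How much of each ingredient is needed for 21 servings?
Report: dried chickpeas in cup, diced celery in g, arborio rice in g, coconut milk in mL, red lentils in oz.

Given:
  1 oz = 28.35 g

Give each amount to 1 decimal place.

dried chickpeas: 2.2 cup; diced celery: 396.9 g; arborio rice: 612.5 g; coconut milk: 140.0 mL; red lentils: 37.0 oz

Scaling factor: 21/12 = 7/4 = 1.75.
dried chickpeas: 1.25 cup × 7/4 ≈ 2.2 cup
diced celery: 8 oz × 7/4 × 28.35 g/oz = 396.9 g
arborio rice: 350 g × 7/4 = 612.5 g
coconut milk: 80 mL × 7/4 = 140.0 mL
red lentils: 600 g × 7/4 ÷ 28.35 g/oz ≈ 37.0 oz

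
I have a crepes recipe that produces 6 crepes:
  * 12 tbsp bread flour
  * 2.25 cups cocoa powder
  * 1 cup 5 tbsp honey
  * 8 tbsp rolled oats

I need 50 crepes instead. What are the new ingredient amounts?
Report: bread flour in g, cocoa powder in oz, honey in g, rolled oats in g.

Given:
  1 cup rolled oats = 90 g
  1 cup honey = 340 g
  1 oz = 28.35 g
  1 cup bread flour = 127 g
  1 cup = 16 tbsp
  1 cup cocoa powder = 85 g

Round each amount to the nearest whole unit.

Scaling factor: 50/6 = 25/3.
bread flour: 12 tbsp × 25/3 ÷ 16 tbsp/cup × 127 g/cup ≈ 794 g
cocoa powder: 2.25 cup × 25/3 × 85 g/cup ÷ 28.35 g/oz ≈ 56 oz
honey: (1 cup + 5 tbsp = 1.3125 cup) × 25/3 × 340 g/cup ≈ 3719 g
rolled oats: 8 tbsp × 25/3 ÷ 16 tbsp/cup × 90 g/cup = 375 g

bread flour: 794 g; cocoa powder: 56 oz; honey: 3719 g; rolled oats: 375 g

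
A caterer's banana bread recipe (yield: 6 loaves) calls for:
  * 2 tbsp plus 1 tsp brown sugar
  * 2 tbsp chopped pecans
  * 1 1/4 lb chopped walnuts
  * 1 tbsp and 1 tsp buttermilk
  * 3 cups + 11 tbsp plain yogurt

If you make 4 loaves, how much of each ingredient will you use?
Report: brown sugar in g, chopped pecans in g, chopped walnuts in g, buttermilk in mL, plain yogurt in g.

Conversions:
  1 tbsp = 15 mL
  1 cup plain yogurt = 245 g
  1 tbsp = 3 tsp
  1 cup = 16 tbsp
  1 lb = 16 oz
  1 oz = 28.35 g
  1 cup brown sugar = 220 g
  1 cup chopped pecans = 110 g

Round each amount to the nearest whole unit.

brown sugar: 21 g; chopped pecans: 9 g; chopped walnuts: 378 g; buttermilk: 13 mL; plain yogurt: 602 g

Scaling factor: 4/6 = 2/3.
brown sugar: (2 tbsp + 1 tsp = 7/3 tbsp) × 2/3 ÷ 16 tbsp/cup × 220 g/cup ≈ 21 g
chopped pecans: 2 tbsp × 2/3 ÷ 16 tbsp/cup × 110 g/cup ≈ 9 g
chopped walnuts: 1.25 lb × 2/3 × 16 oz/lb × 28.35 g/oz = 378 g
buttermilk: (1 tbsp + 1 tsp = 4/3 tbsp) × 2/3 × 15 mL/tbsp ≈ 13 mL
plain yogurt: (3 cup + 11 tbsp = 3.6875 cup) × 2/3 × 245 g/cup ≈ 602 g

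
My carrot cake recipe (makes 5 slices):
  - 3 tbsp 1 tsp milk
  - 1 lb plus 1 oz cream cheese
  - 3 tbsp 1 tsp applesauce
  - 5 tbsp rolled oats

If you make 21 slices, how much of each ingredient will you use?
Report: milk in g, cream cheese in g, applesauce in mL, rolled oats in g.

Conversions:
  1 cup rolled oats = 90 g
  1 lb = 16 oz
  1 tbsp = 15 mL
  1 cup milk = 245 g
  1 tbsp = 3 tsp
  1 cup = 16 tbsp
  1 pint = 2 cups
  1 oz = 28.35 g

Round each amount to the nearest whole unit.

milk: 214 g; cream cheese: 2024 g; applesauce: 210 mL; rolled oats: 118 g

Scaling factor: 21/5 = 4.2.
milk: (3 tbsp + 1 tsp = 10/3 tbsp) × 21/5 ÷ 16 tbsp/cup × 245 g/cup ≈ 214 g
cream cheese: (1 lb + 1 oz = 1.0625 lb) × 21/5 × 16 oz/lb × 28.35 g/oz ≈ 2024 g
applesauce: (3 tbsp + 1 tsp = 10/3 tbsp) × 21/5 × 15 mL/tbsp = 210 mL
rolled oats: 5 tbsp × 21/5 ÷ 16 tbsp/cup × 90 g/cup ≈ 118 g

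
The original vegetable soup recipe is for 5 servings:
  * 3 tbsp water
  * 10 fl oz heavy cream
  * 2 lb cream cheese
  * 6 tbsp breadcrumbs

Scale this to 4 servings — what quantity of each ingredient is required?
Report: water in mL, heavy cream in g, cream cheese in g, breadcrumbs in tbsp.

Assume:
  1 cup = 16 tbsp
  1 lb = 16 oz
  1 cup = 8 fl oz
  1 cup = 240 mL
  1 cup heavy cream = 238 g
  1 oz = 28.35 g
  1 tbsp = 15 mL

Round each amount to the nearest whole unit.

water: 36 mL; heavy cream: 238 g; cream cheese: 726 g; breadcrumbs: 5 tbsp

Scaling factor: 4/5 = 0.8.
water: 3 tbsp × 4/5 × 15 mL/tbsp = 36 mL
heavy cream: 10 fl oz × 4/5 ÷ 8 fl oz/cup × 238 g/cup = 238 g
cream cheese: 2 lb × 4/5 × 16 oz/lb × 28.35 g/oz ≈ 726 g
breadcrumbs: 6 tbsp × 4/5 ≈ 5 tbsp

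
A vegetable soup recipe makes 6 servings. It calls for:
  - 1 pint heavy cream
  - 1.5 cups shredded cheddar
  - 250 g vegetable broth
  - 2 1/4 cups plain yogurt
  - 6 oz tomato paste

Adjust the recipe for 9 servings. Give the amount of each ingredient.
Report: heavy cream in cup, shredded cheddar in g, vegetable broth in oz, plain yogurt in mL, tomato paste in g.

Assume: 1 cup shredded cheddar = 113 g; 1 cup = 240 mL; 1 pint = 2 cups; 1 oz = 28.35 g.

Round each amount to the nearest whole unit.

heavy cream: 3 cup; shredded cheddar: 254 g; vegetable broth: 13 oz; plain yogurt: 810 mL; tomato paste: 255 g

Scaling factor: 9/6 = 3/2 = 1.5.
heavy cream: 1 pint × 3/2 × 2 cup/pint = 3 cup
shredded cheddar: 1.5 cup × 3/2 × 113 g/cup ≈ 254 g
vegetable broth: 250 g × 3/2 ÷ 28.35 g/oz ≈ 13 oz
plain yogurt: 2.25 cup × 3/2 × 240 mL/cup = 810 mL
tomato paste: 6 oz × 3/2 × 28.35 g/oz ≈ 255 g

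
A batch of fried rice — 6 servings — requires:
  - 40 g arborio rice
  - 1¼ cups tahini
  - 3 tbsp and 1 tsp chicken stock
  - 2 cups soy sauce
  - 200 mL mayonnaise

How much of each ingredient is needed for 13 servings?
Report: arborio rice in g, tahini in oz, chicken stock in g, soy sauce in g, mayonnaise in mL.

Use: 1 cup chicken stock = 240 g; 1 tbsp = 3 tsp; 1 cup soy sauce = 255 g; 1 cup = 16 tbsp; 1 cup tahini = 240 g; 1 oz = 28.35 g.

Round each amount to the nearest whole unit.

arborio rice: 87 g; tahini: 23 oz; chicken stock: 108 g; soy sauce: 1105 g; mayonnaise: 433 mL

Scaling factor: 13/6.
arborio rice: 40 g × 13/6 ≈ 87 g
tahini: 1.25 cup × 13/6 × 240 g/cup ÷ 28.35 g/oz ≈ 23 oz
chicken stock: (3 tbsp + 1 tsp = 10/3 tbsp) × 13/6 ÷ 16 tbsp/cup × 240 g/cup ≈ 108 g
soy sauce: 2 cup × 13/6 × 255 g/cup = 1105 g
mayonnaise: 200 mL × 13/6 ≈ 433 mL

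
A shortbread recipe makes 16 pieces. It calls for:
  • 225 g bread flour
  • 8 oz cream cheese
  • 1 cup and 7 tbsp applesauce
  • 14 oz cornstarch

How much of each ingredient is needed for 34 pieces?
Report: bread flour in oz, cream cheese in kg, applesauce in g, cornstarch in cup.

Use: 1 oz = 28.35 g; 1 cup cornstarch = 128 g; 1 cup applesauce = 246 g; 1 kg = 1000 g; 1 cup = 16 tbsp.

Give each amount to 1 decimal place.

Scaling factor: 34/16 = 17/8 = 2.125.
bread flour: 225 g × 17/8 ÷ 28.35 g/oz ≈ 16.9 oz
cream cheese: 8 oz × 17/8 × 28.35 g/oz ÷ 1000 g/kg ≈ 0.5 kg
applesauce: (1 cup + 7 tbsp = 1.4375 cup) × 17/8 × 246 g/cup ≈ 751.5 g
cornstarch: 14 oz × 17/8 × 28.35 g/oz ÷ 128 g/cup ≈ 6.6 cup

bread flour: 16.9 oz; cream cheese: 0.5 kg; applesauce: 751.5 g; cornstarch: 6.6 cup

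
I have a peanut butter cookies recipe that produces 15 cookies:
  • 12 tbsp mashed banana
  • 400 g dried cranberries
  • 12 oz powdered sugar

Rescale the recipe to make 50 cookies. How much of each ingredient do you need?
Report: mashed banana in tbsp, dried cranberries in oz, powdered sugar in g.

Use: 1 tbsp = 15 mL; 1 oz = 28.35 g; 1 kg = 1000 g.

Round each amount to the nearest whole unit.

Scaling factor: 50/15 = 10/3.
mashed banana: 12 tbsp × 10/3 = 40 tbsp
dried cranberries: 400 g × 10/3 ÷ 28.35 g/oz ≈ 47 oz
powdered sugar: 12 oz × 10/3 × 28.35 g/oz = 1134 g

mashed banana: 40 tbsp; dried cranberries: 47 oz; powdered sugar: 1134 g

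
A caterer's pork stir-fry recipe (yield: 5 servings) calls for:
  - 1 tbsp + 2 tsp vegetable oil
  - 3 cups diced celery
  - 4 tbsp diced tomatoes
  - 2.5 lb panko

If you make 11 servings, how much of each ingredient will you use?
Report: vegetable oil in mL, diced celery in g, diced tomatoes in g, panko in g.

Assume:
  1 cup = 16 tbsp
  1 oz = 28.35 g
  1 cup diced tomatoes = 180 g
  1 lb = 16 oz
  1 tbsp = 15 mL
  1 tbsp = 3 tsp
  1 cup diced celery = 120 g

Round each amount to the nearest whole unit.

Scaling factor: 11/5 = 2.2.
vegetable oil: (1 tbsp + 2 tsp = 5/3 tbsp) × 11/5 × 15 mL/tbsp = 55 mL
diced celery: 3 cup × 11/5 × 120 g/cup = 792 g
diced tomatoes: 4 tbsp × 11/5 ÷ 16 tbsp/cup × 180 g/cup = 99 g
panko: 2.5 lb × 11/5 × 16 oz/lb × 28.35 g/oz ≈ 2495 g

vegetable oil: 55 mL; diced celery: 792 g; diced tomatoes: 99 g; panko: 2495 g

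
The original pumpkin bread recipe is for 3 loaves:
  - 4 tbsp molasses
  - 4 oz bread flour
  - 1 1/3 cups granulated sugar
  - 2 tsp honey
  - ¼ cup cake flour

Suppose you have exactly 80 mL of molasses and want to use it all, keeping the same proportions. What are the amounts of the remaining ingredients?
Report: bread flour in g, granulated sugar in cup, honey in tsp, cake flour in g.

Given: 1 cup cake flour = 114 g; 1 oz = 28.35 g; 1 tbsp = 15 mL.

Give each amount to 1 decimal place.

The original recipe has 60 mL of molasses, so the scaling factor is 80 ÷ 60 = 4/3.
bread flour: 4 oz × 4/3 × 28.35 g/oz = 151.2 g
granulated sugar: 4/3 cup × 4/3 ≈ 1.8 cup
honey: 2 tsp × 4/3 ≈ 2.7 tsp
cake flour: 0.25 cup × 4/3 × 114 g/cup = 38.0 g

bread flour: 151.2 g; granulated sugar: 1.8 cup; honey: 2.7 tsp; cake flour: 38.0 g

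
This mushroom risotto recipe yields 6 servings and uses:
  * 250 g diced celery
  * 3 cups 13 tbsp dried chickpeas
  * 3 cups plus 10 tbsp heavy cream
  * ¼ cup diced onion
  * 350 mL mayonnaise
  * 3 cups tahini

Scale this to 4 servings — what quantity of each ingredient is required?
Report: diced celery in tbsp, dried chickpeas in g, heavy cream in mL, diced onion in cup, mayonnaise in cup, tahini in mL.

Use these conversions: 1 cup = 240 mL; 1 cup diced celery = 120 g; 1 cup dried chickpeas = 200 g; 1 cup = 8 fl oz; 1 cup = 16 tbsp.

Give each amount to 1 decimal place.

Scaling factor: 4/6 = 2/3.
diced celery: 250 g × 2/3 ÷ 120 g/cup × 16 tbsp/cup ≈ 22.2 tbsp
dried chickpeas: (3 cup + 13 tbsp = 3.8125 cup) × 2/3 × 200 g/cup ≈ 508.3 g
heavy cream: (3 cup + 10 tbsp = 3.625 cup) × 2/3 × 240 mL/cup = 580.0 mL
diced onion: 0.25 cup × 2/3 ≈ 0.2 cup
mayonnaise: 350 mL × 2/3 ÷ 240 mL/cup ≈ 1.0 cup
tahini: 3 cup × 2/3 × 240 mL/cup = 480.0 mL

diced celery: 22.2 tbsp; dried chickpeas: 508.3 g; heavy cream: 580.0 mL; diced onion: 0.2 cup; mayonnaise: 1.0 cup; tahini: 480.0 mL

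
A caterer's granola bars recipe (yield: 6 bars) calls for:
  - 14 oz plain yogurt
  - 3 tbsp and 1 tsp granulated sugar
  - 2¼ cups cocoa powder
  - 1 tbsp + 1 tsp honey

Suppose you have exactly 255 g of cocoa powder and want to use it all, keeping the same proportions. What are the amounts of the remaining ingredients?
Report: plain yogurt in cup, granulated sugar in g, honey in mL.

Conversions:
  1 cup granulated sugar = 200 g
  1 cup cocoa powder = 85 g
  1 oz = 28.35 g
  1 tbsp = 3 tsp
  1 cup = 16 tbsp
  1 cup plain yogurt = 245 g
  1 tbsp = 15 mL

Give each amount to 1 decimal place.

The original recipe has 191.25 g of cocoa powder, so the scaling factor is 255 ÷ 191.25 = 4/3.
plain yogurt: 14 oz × 4/3 × 28.35 g/oz ÷ 245 g/cup ≈ 2.2 cup
granulated sugar: (3 tbsp + 1 tsp = 10/3 tbsp) × 4/3 ÷ 16 tbsp/cup × 200 g/cup ≈ 55.6 g
honey: (1 tbsp + 1 tsp = 4/3 tbsp) × 4/3 × 15 mL/tbsp ≈ 26.7 mL

plain yogurt: 2.2 cup; granulated sugar: 55.6 g; honey: 26.7 mL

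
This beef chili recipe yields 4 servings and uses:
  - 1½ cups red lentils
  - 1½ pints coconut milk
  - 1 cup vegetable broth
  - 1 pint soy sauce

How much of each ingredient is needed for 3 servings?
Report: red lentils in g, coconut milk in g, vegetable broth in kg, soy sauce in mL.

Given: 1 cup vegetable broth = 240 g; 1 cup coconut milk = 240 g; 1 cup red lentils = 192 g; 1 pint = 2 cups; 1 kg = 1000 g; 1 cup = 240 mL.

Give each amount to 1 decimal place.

Scaling factor: 3/4 = 0.75.
red lentils: 1.5 cup × 3/4 × 192 g/cup = 216.0 g
coconut milk: 1.5 pint × 3/4 × 2 cup/pint × 240 g/cup = 540.0 g
vegetable broth: 1 cup × 3/4 × 240 g/cup ÷ 1000 g/kg ≈ 0.2 kg
soy sauce: 1 pint × 3/4 × 2 cup/pint × 240 mL/cup = 360.0 mL

red lentils: 216.0 g; coconut milk: 540.0 g; vegetable broth: 0.2 kg; soy sauce: 360.0 mL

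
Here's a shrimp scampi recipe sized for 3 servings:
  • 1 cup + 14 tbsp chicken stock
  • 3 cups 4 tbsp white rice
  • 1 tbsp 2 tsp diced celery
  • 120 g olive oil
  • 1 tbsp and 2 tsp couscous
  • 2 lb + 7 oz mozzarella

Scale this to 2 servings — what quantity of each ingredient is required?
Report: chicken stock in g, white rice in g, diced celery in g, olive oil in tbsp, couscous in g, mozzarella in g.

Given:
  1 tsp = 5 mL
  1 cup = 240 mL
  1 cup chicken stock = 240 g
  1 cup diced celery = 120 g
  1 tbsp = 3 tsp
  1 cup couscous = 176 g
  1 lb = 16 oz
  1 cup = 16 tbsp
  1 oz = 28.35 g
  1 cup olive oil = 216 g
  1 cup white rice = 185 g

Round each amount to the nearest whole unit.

Scaling factor: 2/3.
chicken stock: (1 cup + 14 tbsp = 1.875 cup) × 2/3 × 240 g/cup = 300 g
white rice: (3 cup + 4 tbsp = 3.25 cup) × 2/3 × 185 g/cup ≈ 401 g
diced celery: (1 tbsp + 2 tsp = 5/3 tbsp) × 2/3 ÷ 16 tbsp/cup × 120 g/cup ≈ 8 g
olive oil: 120 g × 2/3 ÷ 216 g/cup × 16 tbsp/cup ≈ 6 tbsp
couscous: (1 tbsp + 2 tsp = 5/3 tbsp) × 2/3 ÷ 16 tbsp/cup × 176 g/cup ≈ 12 g
mozzarella: (2 lb + 7 oz = 2.4375 lb) × 2/3 × 16 oz/lb × 28.35 g/oz ≈ 737 g

chicken stock: 300 g; white rice: 401 g; diced celery: 8 g; olive oil: 6 tbsp; couscous: 12 g; mozzarella: 737 g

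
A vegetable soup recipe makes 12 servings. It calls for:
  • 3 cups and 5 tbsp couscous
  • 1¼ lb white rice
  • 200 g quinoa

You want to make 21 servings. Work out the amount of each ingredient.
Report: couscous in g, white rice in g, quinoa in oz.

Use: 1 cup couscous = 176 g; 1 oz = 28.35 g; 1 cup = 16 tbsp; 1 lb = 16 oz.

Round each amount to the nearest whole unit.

Scaling factor: 21/12 = 7/4 = 1.75.
couscous: (3 cup + 5 tbsp = 3.3125 cup) × 7/4 × 176 g/cup ≈ 1020 g
white rice: 1.25 lb × 7/4 × 16 oz/lb × 28.35 g/oz ≈ 992 g
quinoa: 200 g × 7/4 ÷ 28.35 g/oz ≈ 12 oz

couscous: 1020 g; white rice: 992 g; quinoa: 12 oz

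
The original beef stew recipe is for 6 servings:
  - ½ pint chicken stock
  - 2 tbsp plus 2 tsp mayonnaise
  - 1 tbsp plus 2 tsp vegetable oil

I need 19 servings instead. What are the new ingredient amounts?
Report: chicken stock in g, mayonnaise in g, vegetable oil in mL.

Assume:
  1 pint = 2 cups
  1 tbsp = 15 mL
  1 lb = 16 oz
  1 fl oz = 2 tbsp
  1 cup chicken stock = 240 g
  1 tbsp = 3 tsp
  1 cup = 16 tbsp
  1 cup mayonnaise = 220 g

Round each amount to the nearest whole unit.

chicken stock: 760 g; mayonnaise: 116 g; vegetable oil: 79 mL

Scaling factor: 19/6.
chicken stock: 0.5 pint × 19/6 × 2 cup/pint × 240 g/cup = 760 g
mayonnaise: (2 tbsp + 2 tsp = 8/3 tbsp) × 19/6 ÷ 16 tbsp/cup × 220 g/cup ≈ 116 g
vegetable oil: (1 tbsp + 2 tsp = 5/3 tbsp) × 19/6 × 15 mL/tbsp ≈ 79 mL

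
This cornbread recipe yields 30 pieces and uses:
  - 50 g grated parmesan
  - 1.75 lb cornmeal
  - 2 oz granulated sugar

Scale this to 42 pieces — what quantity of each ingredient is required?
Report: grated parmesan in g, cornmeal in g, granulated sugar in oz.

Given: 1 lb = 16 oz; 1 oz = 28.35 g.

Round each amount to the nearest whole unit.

grated parmesan: 70 g; cornmeal: 1111 g; granulated sugar: 3 oz

Scaling factor: 42/30 = 7/5 = 1.4.
grated parmesan: 50 g × 7/5 = 70 g
cornmeal: 1.75 lb × 7/5 × 16 oz/lb × 28.35 g/oz ≈ 1111 g
granulated sugar: 2 oz × 7/5 ≈ 3 oz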